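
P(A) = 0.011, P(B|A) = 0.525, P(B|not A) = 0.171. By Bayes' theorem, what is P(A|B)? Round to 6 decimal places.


P(A|B) = P(B|A)*P(A) / P(B), P(B) = P(B|A)*P(A) + P(B|not A)*P(not A)
P(B|A)*P(A) = 0.525 * 0.011 = 0.005775
P(B|not A)*P(not A) = 0.171 * 0.989 = 0.169119
P(B) = 0.005775 + 0.169119 = 0.174894
P(A|B) = 0.005775 / 0.174894 ≈ 0.03302000

0.033020


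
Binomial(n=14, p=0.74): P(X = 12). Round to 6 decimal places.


P = C(n,k) * p^k * (1-p)^(n-k)
C(14,12) = 91
p^k = 0.74^12 ≈ 0.02696377
(1-p)^(n-k) = 0.26^2 = 0.0676
P = 91 * 0.02696377 * 0.0676 ≈ 0.165870

0.165870


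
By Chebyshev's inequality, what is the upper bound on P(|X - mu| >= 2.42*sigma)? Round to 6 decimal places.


P <= 1/k^2
k^2 = 2.42^2 = 5.8564
1/k^2 = 1 / 5.8564 ≈ 0.17075336

0.170753


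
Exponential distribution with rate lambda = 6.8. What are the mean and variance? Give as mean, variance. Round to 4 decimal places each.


mean = 1/lam, var = 1/lam^2
mean = 1 / 6.8 = 5/34 ≈ 0.147059
lam^2 = 6.8^2 = 46.24
var = 1 / 46.24 = 25/1156 ≈ 0.021626

0.1471, 0.0216


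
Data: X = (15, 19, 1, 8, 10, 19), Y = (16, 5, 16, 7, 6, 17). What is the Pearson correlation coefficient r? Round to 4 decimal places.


r = sum((xi-xbar)(yi-ybar)) / sqrt(sum((xi-xbar)^2) * sum((yi-ybar)^2))
n = 6, xbar = 72/6 = 12, ybar = 67/6 ≈ 11.166667
Sxy = sum((xi-xbar)(yi-ybar)) = -14
Sxx = sum((xi-xbar)^2) = 248
Syy = sum((yi-ybar)^2) = 977/6 ≈ 162.833333
sqrt(Sxx*Syy) ≈ 200.954390
r = Sxy / sqrt(Sxx*Syy) = -14 / 200.954390 ≈ -0.069668

-0.0697


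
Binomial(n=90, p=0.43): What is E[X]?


E[X] = n*p = 90 * 0.43 = 38.7

38.7


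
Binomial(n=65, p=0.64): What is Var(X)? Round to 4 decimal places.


Var = n*p*(1-p) = 65 * 0.64 * 0.36 = 14.976

14.9760


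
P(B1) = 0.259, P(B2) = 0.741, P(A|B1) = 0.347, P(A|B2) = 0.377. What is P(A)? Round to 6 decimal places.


P(A) = P(A|B1)*P(B1) + P(A|B2)*P(B2)
P(A|B1)*P(B1) = 0.347 * 0.259 = 0.089873
P(A|B2)*P(B2) = 0.377 * 0.741 = 0.279357
P(A) = 0.089873 + 0.279357 = 0.36923

0.369230


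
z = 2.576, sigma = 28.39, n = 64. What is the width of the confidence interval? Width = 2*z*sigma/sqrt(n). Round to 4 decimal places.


width = 2*z*sigma/sqrt(n)
2*z*sigma = 2 * 2.576 * 28.39 = 146.26528
sqrt(64) = 8
width = 146.26528 / 8 = 18.28316

18.2832


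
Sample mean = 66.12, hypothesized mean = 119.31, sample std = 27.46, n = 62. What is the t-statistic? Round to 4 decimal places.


t = (xbar - mu0) / (s/sqrt(n))
xbar - mu0 = 66.12 - 119.31 = -53.19
sqrt(62) ≈ 7.87400787
s/sqrt(n) = 27.46 / 7.87400787 ≈ 3.48742349
t = -53.19 / 3.48742349 ≈ -15.251948

-15.2519


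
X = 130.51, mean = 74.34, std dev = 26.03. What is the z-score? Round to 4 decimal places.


z = (X - mu) / sigma
X - mu = 130.51 - 74.34 = 56.17
z = 56.17 / 26.03 = 41/19 ≈ 2.157895

2.1579


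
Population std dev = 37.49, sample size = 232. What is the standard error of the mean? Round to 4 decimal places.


SE = sigma / sqrt(n)
sqrt(232) ≈ 15.231546
SE = 37.49 / 15.231546 ≈ 2.461339

2.4613


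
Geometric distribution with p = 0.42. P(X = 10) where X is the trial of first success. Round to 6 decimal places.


P = (1-p)^(k-1) * p
(1-p)^(k-1) = 0.58^9 ≈ 0.007427659
P = 0.007427659 * 0.42 ≈ 0.003119617

0.003120


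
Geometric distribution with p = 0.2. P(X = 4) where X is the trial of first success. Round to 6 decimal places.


P = (1-p)^(k-1) * p
(1-p)^(k-1) = 0.8^3 = 0.512
P = 0.512 * 0.2 = 0.1024

0.102400


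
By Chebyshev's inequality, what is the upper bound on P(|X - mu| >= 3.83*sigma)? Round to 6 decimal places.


P <= 1/k^2
k^2 = 3.83^2 = 14.6689
1/k^2 = 1 / 14.6689 ≈ 0.06817144

0.068171


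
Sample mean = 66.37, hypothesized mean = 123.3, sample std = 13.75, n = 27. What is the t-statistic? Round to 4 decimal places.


t = (xbar - mu0) / (s/sqrt(n))
xbar - mu0 = 66.37 - 123.3 = -56.93
sqrt(27) ≈ 5.19615242
s/sqrt(n) = 13.75 / 5.19615242 ≈ 2.64618873
t = -56.93 / 2.64618873 ≈ -21.513961

-21.5140


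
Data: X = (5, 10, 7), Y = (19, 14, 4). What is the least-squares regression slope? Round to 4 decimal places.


b = sum((xi-xbar)(yi-ybar)) / sum((xi-xbar)^2)
n = 3, xbar = 22/3 ≈ 7.333333, ybar = 37/3 ≈ 12.333333
Sxy = sum((xi-xbar)(yi-ybar)) = -25/3 ≈ -8.333333
Sxx = sum((xi-xbar)^2) = 38/3 ≈ 12.666667
b = Sxy / Sxx = -25/38 ≈ -0.657895

-0.6579


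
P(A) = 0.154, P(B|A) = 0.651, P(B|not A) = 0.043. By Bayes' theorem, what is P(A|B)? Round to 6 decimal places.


P(A|B) = P(B|A)*P(A) / P(B), P(B) = P(B|A)*P(A) + P(B|not A)*P(not A)
P(B|A)*P(A) = 0.651 * 0.154 = 0.100254
P(B|not A)*P(not A) = 0.043 * 0.846 = 0.036378
P(B) = 0.100254 + 0.036378 = 0.136632
P(A|B) = 0.100254 / 0.136632 ≈ 0.73375198

0.733752


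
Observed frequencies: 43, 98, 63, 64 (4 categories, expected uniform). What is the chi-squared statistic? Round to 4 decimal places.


chi2 = sum((O-E)^2/E), E = total/4
total = 268, E = 268/4 = 67
(43 - 67)^2 / 67 = 576 / 67 = 576/67 ≈ 8.597015
(98 - 67)^2 / 67 = 961 / 67 = 961/67 ≈ 14.343284
(63 - 67)^2 / 67 = 16 / 67 = 16/67 ≈ 0.238806
(64 - 67)^2 / 67 = 9 / 67 = 9/67 ≈ 0.134328
chi2 = 1562/67 ≈ 23.313433

23.3134


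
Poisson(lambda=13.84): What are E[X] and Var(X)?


E[X] = Var(X) = lambda = 13.84

13.84, 13.84


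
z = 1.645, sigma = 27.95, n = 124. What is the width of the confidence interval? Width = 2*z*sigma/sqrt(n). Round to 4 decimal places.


width = 2*z*sigma/sqrt(n)
2*z*sigma = 2 * 1.645 * 27.95 = 91.9555
sqrt(124) ≈ 11.135529
width = 91.9555 / 11.135529 ≈ 8.257848

8.2578


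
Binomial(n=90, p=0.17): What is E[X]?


E[X] = n*p = 90 * 0.17 = 15.3

15.3


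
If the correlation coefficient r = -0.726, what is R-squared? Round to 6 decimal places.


R^2 = r^2 = (-0.726)^2 = 0.527076

0.527076


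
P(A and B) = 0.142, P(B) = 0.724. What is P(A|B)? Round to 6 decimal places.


P(A|B) = P(A and B) / P(B) = 0.142 / 0.724 = 71/362 ≈ 0.19613260

0.196133


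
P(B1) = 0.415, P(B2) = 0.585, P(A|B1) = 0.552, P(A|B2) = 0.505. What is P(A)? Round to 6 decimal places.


P(A) = P(A|B1)*P(B1) + P(A|B2)*P(B2)
P(A|B1)*P(B1) = 0.552 * 0.415 = 0.22908
P(A|B2)*P(B2) = 0.505 * 0.585 = 0.295425
P(A) = 0.22908 + 0.295425 = 0.524505

0.524505


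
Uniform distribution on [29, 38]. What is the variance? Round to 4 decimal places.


Var = (b-a)^2 / 12
(b-a)^2 = (38 - 29)^2 = 81
Var = 81/12 = 6.75

6.7500


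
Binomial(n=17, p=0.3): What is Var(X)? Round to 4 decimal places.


Var = n*p*(1-p) = 17 * 0.3 * 0.7 = 3.57

3.5700


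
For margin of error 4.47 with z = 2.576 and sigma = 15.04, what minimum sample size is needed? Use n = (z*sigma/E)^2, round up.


z*sigma/E = 2.576 * 15.04 / 4.47 ≈ 8.667347
(z*sigma/E)^2 ≈ 75.122900
round up: n = 76

76


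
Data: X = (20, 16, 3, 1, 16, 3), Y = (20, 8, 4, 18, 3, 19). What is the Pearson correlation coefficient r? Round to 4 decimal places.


r = sum((xi-xbar)(yi-ybar)) / sqrt(sum((xi-xbar)^2) * sum((yi-ybar)^2))
n = 6, xbar = 59/6 ≈ 9.833333, ybar = 72/6 = 12
Sxy = sum((xi-xbar)(yi-ybar)) = -45
Sxx = sum((xi-xbar)^2) = 2105/6 ≈ 350.833333
Syy = sum((yi-ybar)^2) = 310
sqrt(Sxx*Syy) ≈ 329.785284
r = Sxy / sqrt(Sxx*Syy) = -45 / 329.785284 ≈ -0.136452

-0.1365


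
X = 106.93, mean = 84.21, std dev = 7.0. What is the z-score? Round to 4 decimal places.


z = (X - mu) / sigma
X - mu = 106.93 - 84.21 = 22.72
z = 22.72 / 7.0 = 568/175 ≈ 3.245714

3.2457


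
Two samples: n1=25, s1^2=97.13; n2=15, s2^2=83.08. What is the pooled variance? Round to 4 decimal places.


sp^2 = ((n1-1)*s1^2 + (n2-1)*s2^2)/(n1+n2-2)
(n1-1)*s1^2 = 24 * 97.13 = 2331.12
(n2-1)*s2^2 = 14 * 83.08 = 1163.12
numerator = 2331.12 + 1163.12 = 3494.24
n1+n2-2 = 38
sp^2 = 3494.24 / 38 = 43678/475 ≈ 91.953684

91.9537


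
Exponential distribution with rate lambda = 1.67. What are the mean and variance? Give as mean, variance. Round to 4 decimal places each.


mean = 1/lam, var = 1/lam^2
mean = 1 / 1.67 = 100/167 ≈ 0.598802
lam^2 = 1.67^2 = 2.7889
var = 1 / 2.7889 ≈ 0.358564

0.5988, 0.3586


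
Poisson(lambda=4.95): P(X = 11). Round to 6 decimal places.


P = e^(-lam) * lam^k / k!
e^(-4.95) ≈ 0.007083409
lam^k = 4.95^11 ≈ 43717688.196226
k! = 11! = 39916800
P = 0.007083409 * 43717688.196226 / 39916800 ≈ 0.007758

0.007758


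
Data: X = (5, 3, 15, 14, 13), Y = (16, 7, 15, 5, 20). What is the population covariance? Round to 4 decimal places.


Cov = (1/n)*sum((xi-xbar)(yi-ybar))
n = 5, xbar = 50/5 = 10, ybar = 63/5 = 12.6
sum((xi-xbar)(yi-ybar)) = 26
Cov = 26 / 5 = 5.2

5.2000


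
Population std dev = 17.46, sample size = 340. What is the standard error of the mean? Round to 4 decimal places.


SE = sigma / sqrt(n)
sqrt(340) ≈ 18.439089
SE = 17.46 / 18.439089 ≈ 0.946901

0.9469


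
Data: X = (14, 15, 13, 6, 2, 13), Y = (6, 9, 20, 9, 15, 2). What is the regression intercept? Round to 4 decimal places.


a = ybar - b*xbar, where b = sum((xi-xbar)(yi-ybar)) / sum((xi-xbar)^2)
n = 6, xbar = 63/6 = 10.5, ybar = 61/6 ≈ 10.166667
Sxy = sum((xi-xbar)(yi-ybar)) = -51.5
Sxx = sum((xi-xbar)^2) = 137.5
b = Sxy / Sxx = -103/275 ≈ -0.374545
a = 10.166667 - (-0.374545) * 10.5 = 11632/825 ≈ 14.099394

14.0994


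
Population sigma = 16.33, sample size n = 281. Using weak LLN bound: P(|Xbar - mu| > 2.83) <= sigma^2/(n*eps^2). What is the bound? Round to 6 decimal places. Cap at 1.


bound = min(1, sigma^2/(n*eps^2))
sigma^2 = 16.33^2 = 266.6689
n*eps^2 = 281 * 2.83^2 = 281 * 8.0089 = 2250.5009
sigma^2/(n*eps^2) = 266.6689 / 2250.5009 ≈ 0.11849313

0.118493


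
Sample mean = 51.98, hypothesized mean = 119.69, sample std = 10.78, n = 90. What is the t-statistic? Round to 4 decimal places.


t = (xbar - mu0) / (s/sqrt(n))
xbar - mu0 = 51.98 - 119.69 = -67.71
sqrt(90) ≈ 9.48683298
s/sqrt(n) = 10.78 / 9.48683298 ≈ 1.13631177
t = -67.71 / 1.13631177 ≈ -59.587520

-59.5875


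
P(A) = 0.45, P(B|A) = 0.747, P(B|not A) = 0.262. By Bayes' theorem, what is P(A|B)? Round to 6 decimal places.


P(A|B) = P(B|A)*P(A) / P(B), P(B) = P(B|A)*P(A) + P(B|not A)*P(not A)
P(B|A)*P(A) = 0.747 * 0.45 = 0.33615
P(B|not A)*P(not A) = 0.262 * 0.55 = 0.1441
P(B) = 0.33615 + 0.1441 = 0.48025
P(A|B) = 0.33615 / 0.48025 = 6723/9605 ≈ 0.69994794

0.699948


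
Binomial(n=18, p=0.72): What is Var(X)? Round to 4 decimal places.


Var = n*p*(1-p) = 18 * 0.72 * 0.28 = 3.6288

3.6288


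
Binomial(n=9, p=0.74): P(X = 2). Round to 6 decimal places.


P = C(n,k) * p^k * (1-p)^(n-k)
C(9,2) = 36
p^k = 0.74^2 = 0.5476
(1-p)^(n-k) = 0.26^7 ≈ 0.00008031810
P = 36 * 0.5476 * 0.00008031810 ≈ 0.001583

0.001583


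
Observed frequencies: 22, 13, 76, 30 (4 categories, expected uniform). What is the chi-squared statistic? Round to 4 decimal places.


chi2 = sum((O-E)^2/E), E = total/4
total = 141, E = 141/4 = 35.25
(22 - 35.25)^2 / 35.25 = 175.5625 / 35.25 = 2809/564 ≈ 4.980496
(13 - 35.25)^2 / 35.25 = 495.0625 / 35.25 = 7921/564 ≈ 14.044326
(76 - 35.25)^2 / 35.25 = 1660.5625 / 35.25 = 26569/564 ≈ 47.108156
(30 - 35.25)^2 / 35.25 = 27.5625 / 35.25 = 147/188 ≈ 0.781915
chi2 = 3145/47 ≈ 66.914894

66.9149


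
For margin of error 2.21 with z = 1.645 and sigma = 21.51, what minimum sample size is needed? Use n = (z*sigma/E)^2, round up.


z*sigma/E = 1.645 * 21.51 / 2.21 ≈ 16.010837
(z*sigma/E)^2 ≈ 256.346905
round up: n = 257

257


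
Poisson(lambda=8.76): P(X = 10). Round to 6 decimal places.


P = e^(-lam) * lam^k / k!
e^(-8.76) ≈ 0.0001568846
lam^k = 8.76^10 ≈ 2660976637.962254
k! = 10! = 3628800
P = 0.0001568846 * 2660976637.962254 / 3628800 ≈ 0.115043

0.115043


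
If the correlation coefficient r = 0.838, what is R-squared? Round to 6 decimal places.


R^2 = r^2 = (0.838)^2 = 0.702244

0.702244


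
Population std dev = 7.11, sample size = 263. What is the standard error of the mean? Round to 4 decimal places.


SE = sigma / sqrt(n)
sqrt(263) ≈ 16.217275
SE = 7.11 / 16.217275 ≈ 0.438421

0.4384


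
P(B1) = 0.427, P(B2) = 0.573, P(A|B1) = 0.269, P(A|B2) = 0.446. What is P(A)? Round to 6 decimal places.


P(A) = P(A|B1)*P(B1) + P(A|B2)*P(B2)
P(A|B1)*P(B1) = 0.269 * 0.427 = 0.114863
P(A|B2)*P(B2) = 0.446 * 0.573 = 0.255558
P(A) = 0.114863 + 0.255558 = 0.370421

0.370421


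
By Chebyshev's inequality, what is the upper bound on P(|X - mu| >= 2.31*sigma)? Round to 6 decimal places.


P <= 1/k^2
k^2 = 2.31^2 = 5.3361
1/k^2 = 1 / 5.3361 ≈ 0.18740278

0.187403


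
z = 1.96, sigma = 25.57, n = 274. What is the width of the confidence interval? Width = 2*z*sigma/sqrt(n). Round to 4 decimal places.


width = 2*z*sigma/sqrt(n)
2*z*sigma = 2 * 1.96 * 25.57 = 100.2344
sqrt(274) ≈ 16.552945
width = 100.2344 / 16.552945 ≈ 6.055382

6.0554


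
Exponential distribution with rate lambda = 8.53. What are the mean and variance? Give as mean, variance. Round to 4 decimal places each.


mean = 1/lam, var = 1/lam^2
mean = 1 / 8.53 = 100/853 ≈ 0.117233
lam^2 = 8.53^2 = 72.7609
var = 1 / 72.7609 ≈ 0.013744

0.1172, 0.0137


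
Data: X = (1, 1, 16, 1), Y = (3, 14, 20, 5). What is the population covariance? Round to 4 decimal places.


Cov = (1/n)*sum((xi-xbar)(yi-ybar))
n = 4, xbar = 19/4 = 4.75, ybar = 42/4 = 10.5
sum((xi-xbar)(yi-ybar)) = 142.5
Cov = 142.5 / 4 = 35.625

35.6250


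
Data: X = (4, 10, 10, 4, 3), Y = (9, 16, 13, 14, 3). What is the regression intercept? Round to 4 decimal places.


a = ybar - b*xbar, where b = sum((xi-xbar)(yi-ybar)) / sum((xi-xbar)^2)
n = 5, xbar = 31/5 = 6.2, ybar = 55/5 = 11
Sxy = sum((xi-xbar)(yi-ybar)) = 50
Sxx = sum((xi-xbar)^2) = 48.8
b = Sxy / Sxx = 125/122 ≈ 1.024590
a = 11 - 1.024590 * 6.2 = 567/122 ≈ 4.647541

4.6475


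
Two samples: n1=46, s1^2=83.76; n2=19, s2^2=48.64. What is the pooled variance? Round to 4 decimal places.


sp^2 = ((n1-1)*s1^2 + (n2-1)*s2^2)/(n1+n2-2)
(n1-1)*s1^2 = 45 * 83.76 = 3769.2
(n2-1)*s2^2 = 18 * 48.64 = 875.52
numerator = 3769.2 + 875.52 = 4644.72
n1+n2-2 = 63
sp^2 = 4644.72 / 63 = 12902/175 ≈ 73.725714

73.7257


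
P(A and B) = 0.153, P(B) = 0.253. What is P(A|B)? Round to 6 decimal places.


P(A|B) = P(A and B) / P(B) = 0.153 / 0.253 = 153/253 ≈ 0.60474308

0.604743


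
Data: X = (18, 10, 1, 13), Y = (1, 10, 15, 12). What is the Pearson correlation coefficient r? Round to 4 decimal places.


r = sum((xi-xbar)(yi-ybar)) / sqrt(sum((xi-xbar)^2) * sum((yi-ybar)^2))
n = 4, xbar = 42/4 = 10.5, ybar = 38/4 = 9.5
Sxy = sum((xi-xbar)(yi-ybar)) = -110
Sxx = sum((xi-xbar)^2) = 153
Syy = sum((yi-ybar)^2) = 109
sqrt(Sxx*Syy) ≈ 129.139460
r = Sxy / sqrt(Sxx*Syy) = -110 / 129.139460 ≈ -0.851792

-0.8518


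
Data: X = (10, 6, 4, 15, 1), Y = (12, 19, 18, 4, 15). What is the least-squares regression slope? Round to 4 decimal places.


b = sum((xi-xbar)(yi-ybar)) / sum((xi-xbar)^2)
n = 5, xbar = 36/5 = 7.2, ybar = 68/5 = 13.6
Sxy = sum((xi-xbar)(yi-ybar)) = -108.6
Sxx = sum((xi-xbar)^2) = 118.8
b = Sxy / Sxx = -181/198 ≈ -0.914141

-0.9141


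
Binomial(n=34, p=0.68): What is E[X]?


E[X] = n*p = 34 * 0.68 = 23.12

23.12


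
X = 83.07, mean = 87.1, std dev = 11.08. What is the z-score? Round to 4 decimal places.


z = (X - mu) / sigma
X - mu = 83.07 - 87.1 = -4.03
z = -4.03 / 11.08 = -403/1108 ≈ -0.363718

-0.3637


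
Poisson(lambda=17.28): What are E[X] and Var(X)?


E[X] = Var(X) = lambda = 17.28

17.28, 17.28


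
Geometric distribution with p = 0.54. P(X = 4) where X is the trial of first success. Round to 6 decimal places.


P = (1-p)^(k-1) * p
(1-p)^(k-1) = 0.46^3 = 0.097336
P = 0.097336 * 0.54 = 0.05256144

0.052561


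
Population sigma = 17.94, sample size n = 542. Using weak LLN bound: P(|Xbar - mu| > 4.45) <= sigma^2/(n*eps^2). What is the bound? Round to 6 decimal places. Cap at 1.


bound = min(1, sigma^2/(n*eps^2))
sigma^2 = 17.94^2 = 321.8436
n*eps^2 = 542 * 4.45^2 = 542 * 19.8025 = 10732.955
sigma^2/(n*eps^2) = 321.8436 / 10732.955 ≈ 0.02998649

0.029986


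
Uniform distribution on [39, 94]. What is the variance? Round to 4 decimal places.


Var = (b-a)^2 / 12
(b-a)^2 = (94 - 39)^2 = 3025
Var = 3025/12 ≈ 252.083333

252.0833


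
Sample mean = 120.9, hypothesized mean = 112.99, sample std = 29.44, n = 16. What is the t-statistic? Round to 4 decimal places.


t = (xbar - mu0) / (s/sqrt(n))
xbar - mu0 = 120.9 - 112.99 = 7.91
sqrt(16) = 4
s/sqrt(n) = 29.44 / 4 = 7.36
t = 7.91 / 7.36 = 791/736 ≈ 1.074728

1.0747


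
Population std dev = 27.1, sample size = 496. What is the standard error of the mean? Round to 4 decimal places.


SE = sigma / sqrt(n)
sqrt(496) ≈ 22.271057
SE = 27.1 / 22.271057 ≈ 1.216826

1.2168


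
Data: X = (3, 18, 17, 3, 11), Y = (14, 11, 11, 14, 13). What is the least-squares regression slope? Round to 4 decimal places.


b = sum((xi-xbar)(yi-ybar)) / sum((xi-xbar)^2)
n = 5, xbar = 52/5 = 10.4, ybar = 63/5 = 12.6
Sxy = sum((xi-xbar)(yi-ybar)) = -43.2
Sxx = sum((xi-xbar)^2) = 211.2
b = Sxy / Sxx = -9/44 ≈ -0.204545

-0.2045


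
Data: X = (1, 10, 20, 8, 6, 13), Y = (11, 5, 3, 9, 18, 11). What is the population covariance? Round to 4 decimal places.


Cov = (1/n)*sum((xi-xbar)(yi-ybar))
n = 6, xbar = 58/6 = 29/3 ≈ 9.666667, ybar = 57/6 = 9.5
sum((xi-xbar)(yi-ybar)) = -107
Cov = -107 / 6 = -107/6 ≈ -17.833333

-17.8333


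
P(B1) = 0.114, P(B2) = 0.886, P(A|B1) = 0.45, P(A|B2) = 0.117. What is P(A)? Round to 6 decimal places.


P(A) = P(A|B1)*P(B1) + P(A|B2)*P(B2)
P(A|B1)*P(B1) = 0.45 * 0.114 = 0.0513
P(A|B2)*P(B2) = 0.117 * 0.886 = 0.103662
P(A) = 0.0513 + 0.103662 = 0.154962

0.154962


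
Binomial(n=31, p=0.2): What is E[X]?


E[X] = n*p = 31 * 0.2 = 6.2

6.2


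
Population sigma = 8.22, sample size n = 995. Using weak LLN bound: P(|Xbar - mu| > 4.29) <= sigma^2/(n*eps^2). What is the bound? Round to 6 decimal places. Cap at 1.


bound = min(1, sigma^2/(n*eps^2))
sigma^2 = 8.22^2 = 67.5684
n*eps^2 = 995 * 4.29^2 = 995 * 18.4041 = 18312.0795
sigma^2/(n*eps^2) = 67.5684 / 18312.0795 ≈ 0.00368983

0.003690


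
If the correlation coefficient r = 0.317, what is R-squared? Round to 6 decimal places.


R^2 = r^2 = (0.317)^2 = 0.100489

0.100489


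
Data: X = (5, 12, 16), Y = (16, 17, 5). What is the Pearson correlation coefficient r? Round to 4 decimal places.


r = sum((xi-xbar)(yi-ybar)) / sqrt(sum((xi-xbar)^2) * sum((yi-ybar)^2))
n = 3, xbar = 33/3 = 11, ybar = 38/3 ≈ 12.666667
Sxy = sum((xi-xbar)(yi-ybar)) = -54
Sxx = sum((xi-xbar)^2) = 62
Syy = sum((yi-ybar)^2) = 266/3 ≈ 88.666667
sqrt(Sxx*Syy) ≈ 74.144004
r = Sxy / sqrt(Sxx*Syy) = -54 / 74.144004 ≈ -0.728312

-0.7283


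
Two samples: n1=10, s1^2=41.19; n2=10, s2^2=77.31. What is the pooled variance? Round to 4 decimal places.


sp^2 = ((n1-1)*s1^2 + (n2-1)*s2^2)/(n1+n2-2)
(n1-1)*s1^2 = 9 * 41.19 = 370.71
(n2-1)*s2^2 = 9 * 77.31 = 695.79
numerator = 370.71 + 695.79 = 1066.5
n1+n2-2 = 18
sp^2 = 1066.5 / 18 = 59.25

59.2500


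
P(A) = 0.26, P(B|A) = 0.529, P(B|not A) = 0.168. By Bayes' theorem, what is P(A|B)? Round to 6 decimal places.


P(A|B) = P(B|A)*P(A) / P(B), P(B) = P(B|A)*P(A) + P(B|not A)*P(not A)
P(B|A)*P(A) = 0.529 * 0.26 = 0.13754
P(B|not A)*P(not A) = 0.168 * 0.74 = 0.12432
P(B) = 0.13754 + 0.12432 = 0.26186
P(A|B) = 0.13754 / 0.26186 ≈ 0.52524250

0.525242


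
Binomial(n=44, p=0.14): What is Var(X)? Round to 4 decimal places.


Var = n*p*(1-p) = 44 * 0.14 * 0.86 = 5.2976

5.2976


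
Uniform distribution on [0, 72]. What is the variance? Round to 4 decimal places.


Var = (b-a)^2 / 12
(b-a)^2 = (72 - 0)^2 = 5184
Var = 5184/12 = 432

432.0000


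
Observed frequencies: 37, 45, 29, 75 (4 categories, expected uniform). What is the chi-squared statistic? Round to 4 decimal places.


chi2 = sum((O-E)^2/E), E = total/4
total = 186, E = 186/4 = 46.5
(37 - 46.5)^2 / 46.5 = 90.25 / 46.5 = 361/186 ≈ 1.940860
(45 - 46.5)^2 / 46.5 = 2.25 / 46.5 = 3/62 ≈ 0.048387
(29 - 46.5)^2 / 46.5 = 306.25 / 46.5 = 1225/186 ≈ 6.586022
(75 - 46.5)^2 / 46.5 = 812.25 / 46.5 = 1083/62 ≈ 17.467742
chi2 = 2422/93 ≈ 26.043011

26.0430


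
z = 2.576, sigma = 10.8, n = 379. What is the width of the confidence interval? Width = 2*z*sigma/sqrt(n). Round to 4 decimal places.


width = 2*z*sigma/sqrt(n)
2*z*sigma = 2 * 2.576 * 10.8 = 55.6416
sqrt(379) ≈ 19.467922
width = 55.6416 / 19.467922 ≈ 2.858117

2.8581


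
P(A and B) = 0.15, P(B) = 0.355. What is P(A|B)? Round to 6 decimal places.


P(A|B) = P(A and B) / P(B) = 0.15 / 0.355 = 30/71 ≈ 0.42253521

0.422535


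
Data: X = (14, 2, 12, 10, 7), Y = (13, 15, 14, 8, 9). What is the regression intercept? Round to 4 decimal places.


a = ybar - b*xbar, where b = sum((xi-xbar)(yi-ybar)) / sum((xi-xbar)^2)
n = 5, xbar = 45/5 = 9, ybar = 59/5 = 11.8
Sxy = sum((xi-xbar)(yi-ybar)) = -8
Sxx = sum((xi-xbar)^2) = 88
b = Sxy / Sxx = -1/11 ≈ -0.090909
a = 11.8 - (-0.090909) * 9 = 694/55 ≈ 12.618182

12.6182


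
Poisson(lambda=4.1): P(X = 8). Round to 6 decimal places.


P = e^(-lam) * lam^k / k!
e^(-4.1) ≈ 0.01657268
lam^k = 4.1^8 ≈ 79849.252291
k! = 8! = 40320
P = 0.01657268 * 79849.252291 / 40320 ≈ 0.032820

0.032820


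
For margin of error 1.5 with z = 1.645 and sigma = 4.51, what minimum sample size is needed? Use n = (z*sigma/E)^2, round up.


z*sigma/E = 1.645 * 4.51 / 1.5 ≈ 4.945967
(z*sigma/E)^2 ≈ 24.462586
round up: n = 25

25


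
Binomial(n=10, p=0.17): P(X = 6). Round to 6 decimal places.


P = C(n,k) * p^k * (1-p)^(n-k)
C(10,6) = 210
p^k = 0.17^6 ≈ 0.00002413757
(1-p)^(n-k) = 0.83^4 ≈ 0.4745832
P = 210 * 0.00002413757 * 0.4745832 ≈ 0.002406

0.002406


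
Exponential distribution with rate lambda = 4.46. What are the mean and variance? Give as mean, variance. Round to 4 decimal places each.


mean = 1/lam, var = 1/lam^2
mean = 1 / 4.46 = 50/223 ≈ 0.224215
lam^2 = 4.46^2 = 19.8916
var = 1 / 19.8916 ≈ 0.050272

0.2242, 0.0503


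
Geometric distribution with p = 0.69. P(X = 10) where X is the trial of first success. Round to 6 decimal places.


P = (1-p)^(k-1) * p
(1-p)^(k-1) = 0.31^9 ≈ 0.00002643962
P = 0.00002643962 * 0.69 ≈ 0.00001824334

0.000018


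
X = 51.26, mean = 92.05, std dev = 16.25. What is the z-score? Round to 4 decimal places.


z = (X - mu) / sigma
X - mu = 51.26 - 92.05 = -40.79
z = -40.79 / 16.25 = -4079/1625 ≈ -2.510154

-2.5102


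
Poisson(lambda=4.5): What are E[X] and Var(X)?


E[X] = Var(X) = lambda = 4.5

4.5, 4.5


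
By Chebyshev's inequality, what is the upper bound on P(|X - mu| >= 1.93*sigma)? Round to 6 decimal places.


P <= 1/k^2
k^2 = 1.93^2 = 3.7249
1/k^2 = 1 / 3.7249 ≈ 0.26846358

0.268464


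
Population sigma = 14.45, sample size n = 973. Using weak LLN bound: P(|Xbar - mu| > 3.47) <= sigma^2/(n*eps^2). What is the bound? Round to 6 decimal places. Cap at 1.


bound = min(1, sigma^2/(n*eps^2))
sigma^2 = 14.45^2 = 208.8025
n*eps^2 = 973 * 3.47^2 = 973 * 12.0409 = 11715.7957
sigma^2/(n*eps^2) = 208.8025 / 11715.7957 ≈ 0.01782231

0.017822


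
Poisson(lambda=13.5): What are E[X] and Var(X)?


E[X] = Var(X) = lambda = 13.5

13.5, 13.5


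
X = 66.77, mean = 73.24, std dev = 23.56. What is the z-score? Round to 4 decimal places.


z = (X - mu) / sigma
X - mu = 66.77 - 73.24 = -6.47
z = -6.47 / 23.56 = -647/2356 ≈ -0.274618

-0.2746


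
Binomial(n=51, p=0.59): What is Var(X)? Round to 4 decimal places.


Var = n*p*(1-p) = 51 * 0.59 * 0.41 = 12.3369

12.3369


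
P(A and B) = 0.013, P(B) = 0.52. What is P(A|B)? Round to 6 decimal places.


P(A|B) = P(A and B) / P(B) = 0.013 / 0.52 = 0.025

0.025000


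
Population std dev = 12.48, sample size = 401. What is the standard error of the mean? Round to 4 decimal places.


SE = sigma / sqrt(n)
sqrt(401) ≈ 20.024984
SE = 12.48 / 20.024984 ≈ 0.623221

0.6232


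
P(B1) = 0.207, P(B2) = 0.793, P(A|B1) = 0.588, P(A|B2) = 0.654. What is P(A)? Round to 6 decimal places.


P(A) = P(A|B1)*P(B1) + P(A|B2)*P(B2)
P(A|B1)*P(B1) = 0.588 * 0.207 = 0.121716
P(A|B2)*P(B2) = 0.654 * 0.793 = 0.518622
P(A) = 0.121716 + 0.518622 = 0.640338

0.640338


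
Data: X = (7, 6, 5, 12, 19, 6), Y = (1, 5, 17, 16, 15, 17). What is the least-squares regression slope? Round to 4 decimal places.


b = sum((xi-xbar)(yi-ybar)) / sum((xi-xbar)^2)
n = 6, xbar = 55/6 ≈ 9.166667, ybar = 71/6 ≈ 11.833333
Sxy = sum((xi-xbar)(yi-ybar)) = 301/6 ≈ 50.166667
Sxx = sum((xi-xbar)^2) = 881/6 ≈ 146.833333
b = Sxy / Sxx = 301/881 ≈ 0.341657

0.3417


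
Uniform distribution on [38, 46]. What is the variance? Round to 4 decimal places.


Var = (b-a)^2 / 12
(b-a)^2 = (46 - 38)^2 = 64
Var = 64/12 ≈ 5.333333

5.3333


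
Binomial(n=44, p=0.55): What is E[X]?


E[X] = n*p = 44 * 0.55 = 24.2

24.2


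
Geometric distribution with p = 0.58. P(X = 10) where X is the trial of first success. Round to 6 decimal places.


P = (1-p)^(k-1) * p
(1-p)^(k-1) = 0.42^9 ≈ 0.0004066714
P = 0.0004066714 * 0.58 ≈ 0.0002358694

0.000236


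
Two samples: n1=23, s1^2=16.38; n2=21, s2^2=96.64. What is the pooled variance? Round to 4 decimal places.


sp^2 = ((n1-1)*s1^2 + (n2-1)*s2^2)/(n1+n2-2)
(n1-1)*s1^2 = 22 * 16.38 = 360.36
(n2-1)*s2^2 = 20 * 96.64 = 1932.8
numerator = 360.36 + 1932.8 = 2293.16
n1+n2-2 = 42
sp^2 = 2293.16 / 42 = 57329/1050 ≈ 54.599048

54.5990


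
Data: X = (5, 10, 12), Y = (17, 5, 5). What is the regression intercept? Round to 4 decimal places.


a = ybar - b*xbar, where b = sum((xi-xbar)(yi-ybar)) / sum((xi-xbar)^2)
n = 3, xbar = 27/3 = 9, ybar = 27/3 = 9
Sxy = sum((xi-xbar)(yi-ybar)) = -48
Sxx = sum((xi-xbar)^2) = 26
b = Sxy / Sxx = -24/13 ≈ -1.846154
a = 9 - (-1.846154) * 9 = 333/13 ≈ 25.615385

25.6154


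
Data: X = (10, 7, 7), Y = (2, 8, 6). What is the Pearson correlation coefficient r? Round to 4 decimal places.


r = sum((xi-xbar)(yi-ybar)) / sqrt(sum((xi-xbar)^2) * sum((yi-ybar)^2))
n = 3, xbar = 24/3 = 8, ybar = 16/3 ≈ 5.333333
Sxy = sum((xi-xbar)(yi-ybar)) = -10
Sxx = sum((xi-xbar)^2) = 6
Syy = sum((yi-ybar)^2) = 56/3 ≈ 18.666667
sqrt(Sxx*Syy) ≈ 10.583005
r = Sxy / sqrt(Sxx*Syy) = -10 / 10.583005 ≈ -0.944911

-0.9449


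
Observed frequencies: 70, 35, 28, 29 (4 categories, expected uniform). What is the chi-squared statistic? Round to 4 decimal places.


chi2 = sum((O-E)^2/E), E = total/4
total = 162, E = 162/4 = 40.5
(70 - 40.5)^2 / 40.5 = 870.25 / 40.5 = 3481/162 ≈ 21.487654
(35 - 40.5)^2 / 40.5 = 30.25 / 40.5 = 121/162 ≈ 0.746914
(28 - 40.5)^2 / 40.5 = 156.25 / 40.5 = 625/162 ≈ 3.858025
(29 - 40.5)^2 / 40.5 = 132.25 / 40.5 = 529/162 ≈ 3.265432
chi2 = 2378/81 ≈ 29.358025

29.3580


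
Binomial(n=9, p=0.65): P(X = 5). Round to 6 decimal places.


P = C(n,k) * p^k * (1-p)^(n-k)
C(9,5) = 126
p^k = 0.65^5 ≈ 0.1160291
(1-p)^(n-k) = 0.35^4 = 0.01500625
P = 126 * 0.1160291 * 0.01500625 ≈ 0.219386

0.219386


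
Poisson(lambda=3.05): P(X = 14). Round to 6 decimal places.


P = e^(-lam) * lam^k / k!
e^(-3.05) ≈ 0.04735892
lam^k = 3.05^14 ≈ 6028340.169288
k! = 14! = 87178291200
P = 0.04735892 * 6028340.169288 / 87178291200 ≈ 0.000003

0.000003


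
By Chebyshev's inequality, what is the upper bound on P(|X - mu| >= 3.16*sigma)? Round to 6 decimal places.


P <= 1/k^2
k^2 = 3.16^2 = 9.9856
1/k^2 = 1 / 9.9856 = 625/6241 ≈ 0.10014421

0.100144


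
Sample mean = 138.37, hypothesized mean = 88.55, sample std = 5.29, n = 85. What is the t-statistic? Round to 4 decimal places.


t = (xbar - mu0) / (s/sqrt(n))
xbar - mu0 = 138.37 - 88.55 = 49.82
sqrt(85) ≈ 9.21954446
s/sqrt(n) = 5.29 / 9.21954446 ≈ 0.57378106
t = 49.82 / 0.57378106 ≈ 86.827543

86.8275


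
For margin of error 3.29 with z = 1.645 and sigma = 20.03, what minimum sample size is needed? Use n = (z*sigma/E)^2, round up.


z*sigma/E = 1.645 * 20.03 / 3.29 = 10.015
(z*sigma/E)^2 = 100.300225
round up: n = 101

101


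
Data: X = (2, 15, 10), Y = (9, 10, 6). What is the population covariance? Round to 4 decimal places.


Cov = (1/n)*sum((xi-xbar)(yi-ybar))
n = 3, xbar = 27/3 = 9, ybar = 25/3 ≈ 8.333333
sum((xi-xbar)(yi-ybar)) = 3
Cov = 3 / 3 = 1

1.0000


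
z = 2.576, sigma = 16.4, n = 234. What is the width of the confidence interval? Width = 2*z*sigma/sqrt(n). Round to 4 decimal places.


width = 2*z*sigma/sqrt(n)
2*z*sigma = 2 * 2.576 * 16.4 = 84.4928
sqrt(234) ≈ 15.297059
width = 84.4928 / 15.297059 ≈ 5.523467

5.5235


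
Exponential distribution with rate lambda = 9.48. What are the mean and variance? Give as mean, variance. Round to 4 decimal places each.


mean = 1/lam, var = 1/lam^2
mean = 1 / 9.48 = 25/237 ≈ 0.105485
lam^2 = 9.48^2 = 89.8704
var = 1 / 89.8704 ≈ 0.011127

0.1055, 0.0111


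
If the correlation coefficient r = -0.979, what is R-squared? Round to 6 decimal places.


R^2 = r^2 = (-0.979)^2 = 0.958441

0.958441


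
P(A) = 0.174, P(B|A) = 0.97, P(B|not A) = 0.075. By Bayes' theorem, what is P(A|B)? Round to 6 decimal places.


P(A|B) = P(B|A)*P(A) / P(B), P(B) = P(B|A)*P(A) + P(B|not A)*P(not A)
P(B|A)*P(A) = 0.97 * 0.174 = 0.16878
P(B|not A)*P(not A) = 0.075 * 0.826 = 0.06195
P(B) = 0.16878 + 0.06195 = 0.23073
P(A|B) = 0.16878 / 0.23073 = 5626/7691 ≈ 0.73150436

0.731504


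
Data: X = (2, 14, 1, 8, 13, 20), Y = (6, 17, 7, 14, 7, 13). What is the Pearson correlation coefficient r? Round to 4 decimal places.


r = sum((xi-xbar)(yi-ybar)) / sqrt(sum((xi-xbar)^2) * sum((yi-ybar)^2))
n = 6, xbar = 58/6 = 29/3 ≈ 9.666667, ybar = 64/6 = 32/3 ≈ 10.666667
Sxy = sum((xi-xbar)(yi-ybar)) = 304/3 ≈ 101.333333
Sxx = sum((xi-xbar)^2) = 820/3 ≈ 273.333333
Syy = sum((yi-ybar)^2) = 316/3 ≈ 105.333333
sqrt(Sxx*Syy) ≈ 169.679436
r = Sxy / sqrt(Sxx*Syy) = 101.333333 / 169.679436 ≈ 0.597205

0.5972


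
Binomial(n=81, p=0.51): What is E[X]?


E[X] = n*p = 81 * 0.51 = 41.31

41.31


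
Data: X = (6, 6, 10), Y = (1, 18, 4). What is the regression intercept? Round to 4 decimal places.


a = ybar - b*xbar, where b = sum((xi-xbar)(yi-ybar)) / sum((xi-xbar)^2)
n = 3, xbar = 22/3 ≈ 7.333333, ybar = 23/3 ≈ 7.666667
Sxy = sum((xi-xbar)(yi-ybar)) = -44/3 ≈ -14.666667
Sxx = sum((xi-xbar)^2) = 32/3 ≈ 10.666667
b = Sxy / Sxx = -1.375
a = 7.666667 - (-1.375) * 7.333333 = 17.75

17.7500


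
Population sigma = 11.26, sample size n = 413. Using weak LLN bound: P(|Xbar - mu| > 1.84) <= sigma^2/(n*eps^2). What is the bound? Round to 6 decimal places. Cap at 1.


bound = min(1, sigma^2/(n*eps^2))
sigma^2 = 11.26^2 = 126.7876
n*eps^2 = 413 * 1.84^2 = 413 * 3.3856 = 1398.2528
sigma^2/(n*eps^2) = 126.7876 / 1398.2528 ≈ 0.09067573

0.090676


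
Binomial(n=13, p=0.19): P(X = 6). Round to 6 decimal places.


P = C(n,k) * p^k * (1-p)^(n-k)
C(13,6) = 1716
p^k = 0.19^6 ≈ 0.00004704588
(1-p)^(n-k) = 0.81^7 ≈ 0.2287679
P = 1716 * 0.00004704588 * 0.2287679 ≈ 0.018469

0.018469


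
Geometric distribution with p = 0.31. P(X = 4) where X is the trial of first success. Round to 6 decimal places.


P = (1-p)^(k-1) * p
(1-p)^(k-1) = 0.69^3 = 0.328509
P = 0.328509 * 0.31 ≈ 0.1018378

0.101838


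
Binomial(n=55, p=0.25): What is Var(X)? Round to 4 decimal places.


Var = n*p*(1-p) = 55 * 0.25 * 0.75 = 10.3125

10.3125


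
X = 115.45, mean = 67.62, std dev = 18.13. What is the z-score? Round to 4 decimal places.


z = (X - mu) / sigma
X - mu = 115.45 - 67.62 = 47.83
z = 47.83 / 18.13 = 4783/1813 ≈ 2.638169

2.6382


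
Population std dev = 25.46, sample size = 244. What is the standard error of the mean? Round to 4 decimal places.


SE = sigma / sqrt(n)
sqrt(244) ≈ 15.620499
SE = 25.46 / 15.620499 ≈ 1.629909

1.6299


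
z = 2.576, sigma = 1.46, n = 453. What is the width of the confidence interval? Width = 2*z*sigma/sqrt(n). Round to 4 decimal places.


width = 2*z*sigma/sqrt(n)
2*z*sigma = 2 * 2.576 * 1.46 = 7.52192
sqrt(453) ≈ 21.283797
width = 7.52192 / 21.283797 ≈ 0.353411

0.3534


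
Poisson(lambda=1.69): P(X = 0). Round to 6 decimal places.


P = e^(-lam) * lam^k / k!
e^(-1.69) ≈ 0.1845195
lam^k = 1.69^0 = 1
k! = 0! = 1
P = 0.1845195 * 1 / 1 ≈ 0.184520

0.184520


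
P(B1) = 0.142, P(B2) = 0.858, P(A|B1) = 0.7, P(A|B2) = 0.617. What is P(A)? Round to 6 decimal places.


P(A) = P(A|B1)*P(B1) + P(A|B2)*P(B2)
P(A|B1)*P(B1) = 0.7 * 0.142 = 0.0994
P(A|B2)*P(B2) = 0.617 * 0.858 = 0.529386
P(A) = 0.0994 + 0.529386 = 0.628786

0.628786


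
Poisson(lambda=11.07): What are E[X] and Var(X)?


E[X] = Var(X) = lambda = 11.07

11.07, 11.07


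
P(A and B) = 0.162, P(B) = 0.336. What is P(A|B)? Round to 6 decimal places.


P(A|B) = P(A and B) / P(B) = 0.162 / 0.336 = 27/56 ≈ 0.48214286

0.482143


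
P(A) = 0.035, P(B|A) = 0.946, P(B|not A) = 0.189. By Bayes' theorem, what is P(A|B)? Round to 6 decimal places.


P(A|B) = P(B|A)*P(A) / P(B), P(B) = P(B|A)*P(A) + P(B|not A)*P(not A)
P(B|A)*P(A) = 0.946 * 0.035 = 0.03311
P(B|not A)*P(not A) = 0.189 * 0.965 = 0.182385
P(B) = 0.03311 + 0.182385 = 0.215495
P(A|B) = 0.03311 / 0.215495 = 946/6157 ≈ 0.15364626

0.153646


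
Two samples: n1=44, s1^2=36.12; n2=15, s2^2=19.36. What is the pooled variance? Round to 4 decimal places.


sp^2 = ((n1-1)*s1^2 + (n2-1)*s2^2)/(n1+n2-2)
(n1-1)*s1^2 = 43 * 36.12 = 1553.16
(n2-1)*s2^2 = 14 * 19.36 = 271.04
numerator = 1553.16 + 271.04 = 1824.2
n1+n2-2 = 57
sp^2 = 1824.2 / 57 = 9121/285 ≈ 32.003509

32.0035


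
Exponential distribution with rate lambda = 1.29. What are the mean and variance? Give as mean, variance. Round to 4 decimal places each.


mean = 1/lam, var = 1/lam^2
mean = 1 / 1.29 = 100/129 ≈ 0.775194
lam^2 = 1.29^2 = 1.6641
var = 1 / 1.6641 ≈ 0.600925

0.7752, 0.6009


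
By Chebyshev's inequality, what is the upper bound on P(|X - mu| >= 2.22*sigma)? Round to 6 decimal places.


P <= 1/k^2
k^2 = 2.22^2 = 4.9284
1/k^2 = 1 / 4.9284 ≈ 0.20290561

0.202906


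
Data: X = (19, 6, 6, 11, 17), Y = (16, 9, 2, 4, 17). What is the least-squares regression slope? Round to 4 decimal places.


b = sum((xi-xbar)(yi-ybar)) / sum((xi-xbar)^2)
n = 5, xbar = 59/5 = 11.8, ybar = 48/5 = 9.6
Sxy = sum((xi-xbar)(yi-ybar)) = 136.6
Sxx = sum((xi-xbar)^2) = 146.8
b = Sxy / Sxx = 683/734 ≈ 0.930518

0.9305


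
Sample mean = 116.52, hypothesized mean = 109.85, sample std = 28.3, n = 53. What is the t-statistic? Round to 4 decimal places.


t = (xbar - mu0) / (s/sqrt(n))
xbar - mu0 = 116.52 - 109.85 = 6.67
sqrt(53) ≈ 7.28010989
s/sqrt(n) = 28.3 / 7.28010989 ≈ 3.88730396
t = 6.67 / 3.88730396 ≈ 1.715842

1.7158


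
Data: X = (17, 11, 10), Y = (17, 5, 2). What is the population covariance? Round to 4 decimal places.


Cov = (1/n)*sum((xi-xbar)(yi-ybar))
n = 3, xbar = 38/3 ≈ 12.666667, ybar = 24/3 = 8
sum((xi-xbar)(yi-ybar)) = 60
Cov = 60 / 3 = 20

20.0000


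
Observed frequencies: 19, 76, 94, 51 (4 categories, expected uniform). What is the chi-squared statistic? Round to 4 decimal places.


chi2 = sum((O-E)^2/E), E = total/4
total = 240, E = 240/4 = 60
(19 - 60)^2 / 60 = 1681 / 60 = 1681/60 ≈ 28.016667
(76 - 60)^2 / 60 = 256 / 60 = 64/15 ≈ 4.266667
(94 - 60)^2 / 60 = 1156 / 60 = 289/15 ≈ 19.266667
(51 - 60)^2 / 60 = 81 / 60 = 1.35
chi2 = 52.9

52.9000


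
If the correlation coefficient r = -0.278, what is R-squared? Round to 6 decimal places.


R^2 = r^2 = (-0.278)^2 = 0.077284

0.077284


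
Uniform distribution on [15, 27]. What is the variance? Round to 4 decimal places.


Var = (b-a)^2 / 12
(b-a)^2 = (27 - 15)^2 = 144
Var = 144/12 = 12

12.0000


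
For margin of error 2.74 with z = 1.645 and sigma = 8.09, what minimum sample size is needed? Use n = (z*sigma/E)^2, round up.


z*sigma/E = 1.645 * 8.09 / 2.74 ≈ 4.856953
(z*sigma/E)^2 ≈ 23.589988
round up: n = 24

24


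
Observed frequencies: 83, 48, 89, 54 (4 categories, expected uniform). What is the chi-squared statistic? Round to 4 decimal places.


chi2 = sum((O-E)^2/E), E = total/4
total = 274, E = 274/4 = 68.5
(83 - 68.5)^2 / 68.5 = 210.25 / 68.5 = 841/274 ≈ 3.069343
(48 - 68.5)^2 / 68.5 = 420.25 / 68.5 = 1681/274 ≈ 6.135036
(89 - 68.5)^2 / 68.5 = 420.25 / 68.5 = 1681/274 ≈ 6.135036
(54 - 68.5)^2 / 68.5 = 210.25 / 68.5 = 841/274 ≈ 3.069343
chi2 = 2522/137 ≈ 18.408759

18.4088


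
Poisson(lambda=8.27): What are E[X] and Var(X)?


E[X] = Var(X) = lambda = 8.27

8.27, 8.27


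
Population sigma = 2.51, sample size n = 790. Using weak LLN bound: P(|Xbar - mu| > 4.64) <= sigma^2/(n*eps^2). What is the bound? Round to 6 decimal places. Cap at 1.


bound = min(1, sigma^2/(n*eps^2))
sigma^2 = 2.51^2 = 6.3001
n*eps^2 = 790 * 4.64^2 = 790 * 21.5296 = 17008.384
sigma^2/(n*eps^2) = 6.3001 / 17008.384 ≈ 0.00037041

0.000370


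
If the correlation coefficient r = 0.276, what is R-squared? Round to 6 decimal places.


R^2 = r^2 = (0.276)^2 = 0.076176

0.076176


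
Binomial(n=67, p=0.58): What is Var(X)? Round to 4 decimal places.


Var = n*p*(1-p) = 67 * 0.58 * 0.42 = 16.3212

16.3212


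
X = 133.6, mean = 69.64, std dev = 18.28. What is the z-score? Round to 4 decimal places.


z = (X - mu) / sigma
X - mu = 133.6 - 69.64 = 63.96
z = 63.96 / 18.28 = 1599/457 ≈ 3.498906

3.4989


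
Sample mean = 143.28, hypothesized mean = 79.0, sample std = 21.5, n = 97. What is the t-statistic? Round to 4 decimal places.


t = (xbar - mu0) / (s/sqrt(n))
xbar - mu0 = 143.28 - 79.0 = 64.28
sqrt(97) ≈ 9.84885780
s/sqrt(n) = 21.5 / 9.84885780 ≈ 2.18299426
t = 64.28 / 2.18299426 ≈ 29.445794

29.4458


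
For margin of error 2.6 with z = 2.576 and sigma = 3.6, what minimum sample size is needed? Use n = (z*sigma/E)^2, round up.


z*sigma/E = 2.576 * 3.6 / 2.6 = 5796/1625 ≈ 3.566769
(z*sigma/E)^2 ≈ 12.721843
round up: n = 13

13


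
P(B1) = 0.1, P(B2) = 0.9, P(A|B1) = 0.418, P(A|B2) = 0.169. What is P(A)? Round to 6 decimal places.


P(A) = P(A|B1)*P(B1) + P(A|B2)*P(B2)
P(A|B1)*P(B1) = 0.418 * 0.1 = 0.0418
P(A|B2)*P(B2) = 0.169 * 0.9 = 0.1521
P(A) = 0.0418 + 0.1521 = 0.1939

0.193900


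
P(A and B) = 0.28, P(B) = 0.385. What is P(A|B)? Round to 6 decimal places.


P(A|B) = P(A and B) / P(B) = 0.28 / 0.385 = 8/11 ≈ 0.72727273

0.727273


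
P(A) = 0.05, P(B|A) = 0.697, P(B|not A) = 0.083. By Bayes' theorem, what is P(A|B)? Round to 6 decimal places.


P(A|B) = P(B|A)*P(A) / P(B), P(B) = P(B|A)*P(A) + P(B|not A)*P(not A)
P(B|A)*P(A) = 0.697 * 0.05 = 0.03485
P(B|not A)*P(not A) = 0.083 * 0.95 = 0.07885
P(B) = 0.03485 + 0.07885 = 0.1137
P(A|B) = 0.03485 / 0.1137 = 697/2274 ≈ 0.30650836

0.306508


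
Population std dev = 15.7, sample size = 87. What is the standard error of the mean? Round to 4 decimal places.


SE = sigma / sqrt(n)
sqrt(87) ≈ 9.327379
SE = 15.7 / 9.327379 ≈ 1.683217

1.6832


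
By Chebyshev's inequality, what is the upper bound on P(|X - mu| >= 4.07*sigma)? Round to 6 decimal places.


P <= 1/k^2
k^2 = 4.07^2 = 16.5649
1/k^2 = 1 / 16.5649 ≈ 0.06036861

0.060369


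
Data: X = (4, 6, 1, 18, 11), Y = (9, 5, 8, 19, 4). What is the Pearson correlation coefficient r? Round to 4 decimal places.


r = sum((xi-xbar)(yi-ybar)) / sqrt(sum((xi-xbar)^2) * sum((yi-ybar)^2))
n = 5, xbar = 40/5 = 8, ybar = 45/5 = 9
Sxy = sum((xi-xbar)(yi-ybar)) = 100
Sxx = sum((xi-xbar)^2) = 178
Syy = sum((yi-ybar)^2) = 142
sqrt(Sxx*Syy) ≈ 158.984276
r = Sxy / sqrt(Sxx*Syy) = 100 / 158.984276 ≈ 0.628993

0.6290


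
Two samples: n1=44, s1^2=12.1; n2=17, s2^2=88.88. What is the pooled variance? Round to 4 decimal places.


sp^2 = ((n1-1)*s1^2 + (n2-1)*s2^2)/(n1+n2-2)
(n1-1)*s1^2 = 43 * 12.1 = 520.3
(n2-1)*s2^2 = 16 * 88.88 = 1422.08
numerator = 520.3 + 1422.08 = 1942.38
n1+n2-2 = 59
sp^2 = 1942.38 / 59 = 97119/2950 ≈ 32.921695

32.9217
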